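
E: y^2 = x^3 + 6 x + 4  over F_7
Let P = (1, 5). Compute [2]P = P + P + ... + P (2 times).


k = 2 = 10_2 (binary, LSB first: 01)
Double-and-add from P = (1, 5):
  bit 0 = 0: acc unchanged = O
  bit 1 = 1: acc = O + (0, 5) = (0, 5)

2P = (0, 5)


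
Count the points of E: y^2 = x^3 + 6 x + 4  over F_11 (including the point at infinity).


For each x in F_11, count y with y^2 = x^3 + 6 x + 4 mod 11:
  x = 0: RHS = 4, y in [2, 9]  -> 2 point(s)
  x = 1: RHS = 0, y in [0]  -> 1 point(s)
  x = 3: RHS = 5, y in [4, 7]  -> 2 point(s)
  x = 4: RHS = 4, y in [2, 9]  -> 2 point(s)
  x = 5: RHS = 5, y in [4, 7]  -> 2 point(s)
  x = 6: RHS = 3, y in [5, 6]  -> 2 point(s)
  x = 7: RHS = 4, y in [2, 9]  -> 2 point(s)
  x = 8: RHS = 3, y in [5, 6]  -> 2 point(s)
Affine points: 15. Add the point at infinity: total = 16.

#E(F_11) = 16


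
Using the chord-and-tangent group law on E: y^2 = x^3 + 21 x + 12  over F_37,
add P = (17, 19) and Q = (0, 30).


P != Q, so use the chord formula.
s = (y2 - y1) / (x2 - x1) = (11) / (20) mod 37 = 32
x3 = s^2 - x1 - x2 mod 37 = 32^2 - 17 - 0 = 8
y3 = s (x1 - x3) - y1 mod 37 = 32 * (17 - 8) - 19 = 10

P + Q = (8, 10)


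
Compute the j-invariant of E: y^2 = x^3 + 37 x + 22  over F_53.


Delta = -16(4 a^3 + 27 b^2) mod 53 = 3
-1728 * (4 a)^3 = -1728 * (4*37)^3 mod 53 = 33
j = 33 * 3^(-1) mod 53 = 11

j = 11 (mod 53)


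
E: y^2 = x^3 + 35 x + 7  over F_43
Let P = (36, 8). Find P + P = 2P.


Doubling: s = (3 x1^2 + a) / (2 y1)
s = (3*36^2 + 35) / (2*8) mod 43 = 6
x3 = s^2 - 2 x1 mod 43 = 6^2 - 2*36 = 7
y3 = s (x1 - x3) - y1 mod 43 = 6 * (36 - 7) - 8 = 37

2P = (7, 37)


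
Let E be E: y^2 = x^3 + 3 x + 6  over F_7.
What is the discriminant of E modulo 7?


4 a^3 + 27 b^2 = 4*3^3 + 27*6^2 = 108 + 972 = 1080
Delta = -16 * (1080) = -17280
Delta mod 7 = 3

Delta = 3 (mod 7)


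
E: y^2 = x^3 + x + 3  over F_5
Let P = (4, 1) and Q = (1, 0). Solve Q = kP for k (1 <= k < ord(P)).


Enumerate multiples of P until we hit Q = (1, 0):
  1P = (4, 1)
  2P = (1, 0)
Match found at i = 2.

k = 2


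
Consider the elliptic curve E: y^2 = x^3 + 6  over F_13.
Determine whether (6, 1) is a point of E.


Check whether y^2 = x^3 + 0 x + 6 (mod 13) for (x, y) = (6, 1).
LHS: y^2 = 1^2 mod 13 = 1
RHS: x^3 + 0 x + 6 = 6^3 + 0*6 + 6 mod 13 = 1
LHS = RHS

Yes, on the curve


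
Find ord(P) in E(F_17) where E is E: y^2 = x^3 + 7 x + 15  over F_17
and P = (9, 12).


Compute successive multiples of P until we hit O:
  1P = (9, 12)
  2P = (12, 12)
  3P = (13, 5)
  4P = (14, 1)
  5P = (7, 4)
  6P = (0, 7)
  7P = (6, 1)
  8P = (6, 16)
  ... (continuing to 15P)
  15P = O

ord(P) = 15


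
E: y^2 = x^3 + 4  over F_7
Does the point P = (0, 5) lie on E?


Check whether y^2 = x^3 + 0 x + 4 (mod 7) for (x, y) = (0, 5).
LHS: y^2 = 5^2 mod 7 = 4
RHS: x^3 + 0 x + 4 = 0^3 + 0*0 + 4 mod 7 = 4
LHS = RHS

Yes, on the curve


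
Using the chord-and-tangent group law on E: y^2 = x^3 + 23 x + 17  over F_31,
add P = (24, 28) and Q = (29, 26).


P != Q, so use the chord formula.
s = (y2 - y1) / (x2 - x1) = (29) / (5) mod 31 = 12
x3 = s^2 - x1 - x2 mod 31 = 12^2 - 24 - 29 = 29
y3 = s (x1 - x3) - y1 mod 31 = 12 * (24 - 29) - 28 = 5

P + Q = (29, 5)


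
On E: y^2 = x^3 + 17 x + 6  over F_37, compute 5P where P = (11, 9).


k = 5 = 101_2 (binary, LSB first: 101)
Double-and-add from P = (11, 9):
  bit 0 = 1: acc = O + (11, 9) = (11, 9)
  bit 1 = 0: acc unchanged = (11, 9)
  bit 2 = 1: acc = (11, 9) + (9, 0) = (28, 7)

5P = (28, 7)


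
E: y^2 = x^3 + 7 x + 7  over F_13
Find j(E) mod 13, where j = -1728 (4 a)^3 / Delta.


Delta = -16(4 a^3 + 27 b^2) mod 13 = 1
-1728 * (4 a)^3 = -1728 * (4*7)^3 mod 13 = 8
j = 8 * 1^(-1) mod 13 = 8

j = 8 (mod 13)


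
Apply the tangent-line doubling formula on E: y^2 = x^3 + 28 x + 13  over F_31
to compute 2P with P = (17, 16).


Doubling: s = (3 x1^2 + a) / (2 y1)
s = (3*17^2 + 28) / (2*16) mod 31 = 27
x3 = s^2 - 2 x1 mod 31 = 27^2 - 2*17 = 13
y3 = s (x1 - x3) - y1 mod 31 = 27 * (17 - 13) - 16 = 30

2P = (13, 30)


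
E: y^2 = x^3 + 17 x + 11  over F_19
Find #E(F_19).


For each x in F_19, count y with y^2 = x^3 + 17 x + 11 mod 19:
  x = 0: RHS = 11, y in [7, 12]  -> 2 point(s)
  x = 6: RHS = 6, y in [5, 14]  -> 2 point(s)
  x = 7: RHS = 17, y in [6, 13]  -> 2 point(s)
  x = 9: RHS = 0, y in [0]  -> 1 point(s)
  x = 11: RHS = 9, y in [3, 16]  -> 2 point(s)
  x = 12: RHS = 5, y in [9, 10]  -> 2 point(s)
  x = 13: RHS = 16, y in [4, 15]  -> 2 point(s)
  x = 16: RHS = 9, y in [3, 16]  -> 2 point(s)
  x = 17: RHS = 7, y in [8, 11]  -> 2 point(s)
Affine points: 17. Add the point at infinity: total = 18.

#E(F_19) = 18


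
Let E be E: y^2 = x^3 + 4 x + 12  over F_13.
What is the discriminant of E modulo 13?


4 a^3 + 27 b^2 = 4*4^3 + 27*12^2 = 256 + 3888 = 4144
Delta = -16 * (4144) = -66304
Delta mod 13 = 9

Delta = 9 (mod 13)


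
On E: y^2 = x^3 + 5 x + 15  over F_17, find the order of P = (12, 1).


Compute successive multiples of P until we hit O:
  1P = (12, 1)
  2P = (12, 16)
  3P = O

ord(P) = 3


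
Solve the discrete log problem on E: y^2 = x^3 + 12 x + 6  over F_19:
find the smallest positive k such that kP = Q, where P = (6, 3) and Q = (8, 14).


Enumerate multiples of P until we hit Q = (8, 14):
  1P = (6, 3)
  2P = (8, 14)
Match found at i = 2.

k = 2


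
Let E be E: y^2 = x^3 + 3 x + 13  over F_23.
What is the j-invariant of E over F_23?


Delta = -16(4 a^3 + 27 b^2) mod 23 = 14
-1728 * (4 a)^3 = -1728 * (4*3)^3 mod 23 = 14
j = 14 * 14^(-1) mod 23 = 1

j = 1 (mod 23)


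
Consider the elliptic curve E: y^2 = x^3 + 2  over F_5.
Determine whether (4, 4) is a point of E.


Check whether y^2 = x^3 + 0 x + 2 (mod 5) for (x, y) = (4, 4).
LHS: y^2 = 4^2 mod 5 = 1
RHS: x^3 + 0 x + 2 = 4^3 + 0*4 + 2 mod 5 = 1
LHS = RHS

Yes, on the curve


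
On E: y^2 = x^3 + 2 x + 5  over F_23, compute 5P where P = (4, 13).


k = 5 = 101_2 (binary, LSB first: 101)
Double-and-add from P = (4, 13):
  bit 0 = 1: acc = O + (4, 13) = (4, 13)
  bit 1 = 0: acc unchanged = (4, 13)
  bit 2 = 1: acc = (4, 13) + (4, 13) = (4, 10)

5P = (4, 10)


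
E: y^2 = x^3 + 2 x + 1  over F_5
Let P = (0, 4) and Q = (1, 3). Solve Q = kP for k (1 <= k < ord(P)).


Enumerate multiples of P until we hit Q = (1, 3):
  1P = (0, 4)
  2P = (1, 2)
  3P = (3, 2)
  4P = (3, 3)
  5P = (1, 3)
Match found at i = 5.

k = 5


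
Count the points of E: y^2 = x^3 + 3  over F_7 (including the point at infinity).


For each x in F_7, count y with y^2 = x^3 + 0 x + 3 mod 7:
  x = 1: RHS = 4, y in [2, 5]  -> 2 point(s)
  x = 2: RHS = 4, y in [2, 5]  -> 2 point(s)
  x = 3: RHS = 2, y in [3, 4]  -> 2 point(s)
  x = 4: RHS = 4, y in [2, 5]  -> 2 point(s)
  x = 5: RHS = 2, y in [3, 4]  -> 2 point(s)
  x = 6: RHS = 2, y in [3, 4]  -> 2 point(s)
Affine points: 12. Add the point at infinity: total = 13.

#E(F_7) = 13


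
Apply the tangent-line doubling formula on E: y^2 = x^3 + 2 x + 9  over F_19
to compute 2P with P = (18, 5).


Doubling: s = (3 x1^2 + a) / (2 y1)
s = (3*18^2 + 2) / (2*5) mod 19 = 10
x3 = s^2 - 2 x1 mod 19 = 10^2 - 2*18 = 7
y3 = s (x1 - x3) - y1 mod 19 = 10 * (18 - 7) - 5 = 10

2P = (7, 10)


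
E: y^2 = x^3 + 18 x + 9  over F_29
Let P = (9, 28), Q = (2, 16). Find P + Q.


P != Q, so use the chord formula.
s = (y2 - y1) / (x2 - x1) = (17) / (22) mod 29 = 10
x3 = s^2 - x1 - x2 mod 29 = 10^2 - 9 - 2 = 2
y3 = s (x1 - x3) - y1 mod 29 = 10 * (9 - 2) - 28 = 13

P + Q = (2, 13)


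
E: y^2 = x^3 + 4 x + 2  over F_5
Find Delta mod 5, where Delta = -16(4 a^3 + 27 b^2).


4 a^3 + 27 b^2 = 4*4^3 + 27*2^2 = 256 + 108 = 364
Delta = -16 * (364) = -5824
Delta mod 5 = 1

Delta = 1 (mod 5)


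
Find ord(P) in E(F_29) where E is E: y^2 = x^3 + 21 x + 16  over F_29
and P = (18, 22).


Compute successive multiples of P until we hit O:
  1P = (18, 22)
  2P = (15, 20)
  3P = (19, 16)
  4P = (28, 9)
  5P = (25, 19)
  6P = (14, 26)
  7P = (27, 16)
  8P = (7, 19)
  ... (continuing to 30P)
  30P = O

ord(P) = 30


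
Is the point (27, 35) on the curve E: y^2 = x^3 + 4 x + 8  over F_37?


Check whether y^2 = x^3 + 4 x + 8 (mod 37) for (x, y) = (27, 35).
LHS: y^2 = 35^2 mod 37 = 4
RHS: x^3 + 4 x + 8 = 27^3 + 4*27 + 8 mod 37 = 4
LHS = RHS

Yes, on the curve


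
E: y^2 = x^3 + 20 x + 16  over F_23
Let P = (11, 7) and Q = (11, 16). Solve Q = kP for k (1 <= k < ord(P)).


Enumerate multiples of P until we hit Q = (11, 16):
  1P = (11, 7)
  2P = (14, 21)
  3P = (7, 4)
  4P = (7, 19)
  5P = (14, 2)
  6P = (11, 16)
Match found at i = 6.

k = 6


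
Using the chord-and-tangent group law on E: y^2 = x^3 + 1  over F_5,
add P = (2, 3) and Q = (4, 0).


P != Q, so use the chord formula.
s = (y2 - y1) / (x2 - x1) = (2) / (2) mod 5 = 1
x3 = s^2 - x1 - x2 mod 5 = 1^2 - 2 - 4 = 0
y3 = s (x1 - x3) - y1 mod 5 = 1 * (2 - 0) - 3 = 4

P + Q = (0, 4)


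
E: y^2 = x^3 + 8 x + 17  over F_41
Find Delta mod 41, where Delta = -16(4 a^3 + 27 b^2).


4 a^3 + 27 b^2 = 4*8^3 + 27*17^2 = 2048 + 7803 = 9851
Delta = -16 * (9851) = -157616
Delta mod 41 = 29

Delta = 29 (mod 41)


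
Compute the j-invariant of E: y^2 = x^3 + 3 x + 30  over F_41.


Delta = -16(4 a^3 + 27 b^2) mod 41 = 38
-1728 * (4 a)^3 = -1728 * (4*3)^3 mod 41 = 5
j = 5 * 38^(-1) mod 41 = 12

j = 12 (mod 41)


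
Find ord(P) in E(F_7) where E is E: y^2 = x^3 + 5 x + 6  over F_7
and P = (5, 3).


Compute successive multiples of P until we hit O:
  1P = (5, 3)
  2P = (6, 0)
  3P = (5, 4)
  4P = O

ord(P) = 4


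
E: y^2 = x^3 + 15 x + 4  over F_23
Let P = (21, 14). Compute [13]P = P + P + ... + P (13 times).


k = 13 = 1101_2 (binary, LSB first: 1011)
Double-and-add from P = (21, 14):
  bit 0 = 1: acc = O + (21, 14) = (21, 14)
  bit 1 = 0: acc unchanged = (21, 14)
  bit 2 = 1: acc = (21, 14) + (15, 4) = (0, 21)
  bit 3 = 1: acc = (0, 21) + (16, 19) = (16, 4)

13P = (16, 4)


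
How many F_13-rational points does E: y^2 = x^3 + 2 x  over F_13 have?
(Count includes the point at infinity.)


For each x in F_13, count y with y^2 = x^3 + 2 x + 0 mod 13:
  x = 0: RHS = 0, y in [0]  -> 1 point(s)
  x = 1: RHS = 3, y in [4, 9]  -> 2 point(s)
  x = 2: RHS = 12, y in [5, 8]  -> 2 point(s)
  x = 11: RHS = 1, y in [1, 12]  -> 2 point(s)
  x = 12: RHS = 10, y in [6, 7]  -> 2 point(s)
Affine points: 9. Add the point at infinity: total = 10.

#E(F_13) = 10


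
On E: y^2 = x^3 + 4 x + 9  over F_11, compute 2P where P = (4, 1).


Doubling: s = (3 x1^2 + a) / (2 y1)
s = (3*4^2 + 4) / (2*1) mod 11 = 4
x3 = s^2 - 2 x1 mod 11 = 4^2 - 2*4 = 8
y3 = s (x1 - x3) - y1 mod 11 = 4 * (4 - 8) - 1 = 5

2P = (8, 5)


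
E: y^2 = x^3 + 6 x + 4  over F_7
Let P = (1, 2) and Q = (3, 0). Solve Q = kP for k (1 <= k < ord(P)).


Enumerate multiples of P until we hit Q = (3, 0):
  1P = (1, 2)
  2P = (0, 2)
  3P = (6, 5)
  4P = (4, 6)
  5P = (3, 0)
Match found at i = 5.

k = 5


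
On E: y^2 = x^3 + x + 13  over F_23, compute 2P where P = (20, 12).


Doubling: s = (3 x1^2 + a) / (2 y1)
s = (3*20^2 + 1) / (2*12) mod 23 = 5
x3 = s^2 - 2 x1 mod 23 = 5^2 - 2*20 = 8
y3 = s (x1 - x3) - y1 mod 23 = 5 * (20 - 8) - 12 = 2

2P = (8, 2)


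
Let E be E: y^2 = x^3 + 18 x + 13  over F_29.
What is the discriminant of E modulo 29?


4 a^3 + 27 b^2 = 4*18^3 + 27*13^2 = 23328 + 4563 = 27891
Delta = -16 * (27891) = -446256
Delta mod 29 = 25

Delta = 25 (mod 29)


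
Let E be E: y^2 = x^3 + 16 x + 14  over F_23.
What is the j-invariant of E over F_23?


Delta = -16(4 a^3 + 27 b^2) mod 23 = 1
-1728 * (4 a)^3 = -1728 * (4*16)^3 mod 23 = 7
j = 7 * 1^(-1) mod 23 = 7

j = 7 (mod 23)


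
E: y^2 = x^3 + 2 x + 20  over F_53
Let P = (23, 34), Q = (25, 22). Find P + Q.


P != Q, so use the chord formula.
s = (y2 - y1) / (x2 - x1) = (41) / (2) mod 53 = 47
x3 = s^2 - x1 - x2 mod 53 = 47^2 - 23 - 25 = 41
y3 = s (x1 - x3) - y1 mod 53 = 47 * (23 - 41) - 34 = 21

P + Q = (41, 21)


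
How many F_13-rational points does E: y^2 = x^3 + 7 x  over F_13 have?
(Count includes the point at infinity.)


For each x in F_13, count y with y^2 = x^3 + 7 x + 0 mod 13:
  x = 0: RHS = 0, y in [0]  -> 1 point(s)
  x = 2: RHS = 9, y in [3, 10]  -> 2 point(s)
  x = 3: RHS = 9, y in [3, 10]  -> 2 point(s)
  x = 4: RHS = 1, y in [1, 12]  -> 2 point(s)
  x = 5: RHS = 4, y in [2, 11]  -> 2 point(s)
  x = 8: RHS = 9, y in [3, 10]  -> 2 point(s)
  x = 9: RHS = 12, y in [5, 8]  -> 2 point(s)
  x = 10: RHS = 4, y in [2, 11]  -> 2 point(s)
  x = 11: RHS = 4, y in [2, 11]  -> 2 point(s)
Affine points: 17. Add the point at infinity: total = 18.

#E(F_13) = 18


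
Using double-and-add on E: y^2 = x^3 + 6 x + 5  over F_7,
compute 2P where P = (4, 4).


k = 2 = 10_2 (binary, LSB first: 01)
Double-and-add from P = (4, 4):
  bit 0 = 0: acc unchanged = O
  bit 1 = 1: acc = O + (3, 1) = (3, 1)

2P = (3, 1)


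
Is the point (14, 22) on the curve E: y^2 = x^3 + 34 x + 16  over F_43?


Check whether y^2 = x^3 + 34 x + 16 (mod 43) for (x, y) = (14, 22).
LHS: y^2 = 22^2 mod 43 = 11
RHS: x^3 + 34 x + 16 = 14^3 + 34*14 + 16 mod 43 = 11
LHS = RHS

Yes, on the curve


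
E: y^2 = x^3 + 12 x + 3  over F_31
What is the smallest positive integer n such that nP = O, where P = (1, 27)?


Compute successive multiples of P until we hit O:
  1P = (1, 27)
  2P = (2, 2)
  3P = (2, 29)
  4P = (1, 4)
  5P = O

ord(P) = 5


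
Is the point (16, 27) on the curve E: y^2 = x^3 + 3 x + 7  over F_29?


Check whether y^2 = x^3 + 3 x + 7 (mod 29) for (x, y) = (16, 27).
LHS: y^2 = 27^2 mod 29 = 4
RHS: x^3 + 3 x + 7 = 16^3 + 3*16 + 7 mod 29 = 4
LHS = RHS

Yes, on the curve


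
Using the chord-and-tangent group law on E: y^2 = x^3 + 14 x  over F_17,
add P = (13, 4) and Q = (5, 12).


P != Q, so use the chord formula.
s = (y2 - y1) / (x2 - x1) = (8) / (9) mod 17 = 16
x3 = s^2 - x1 - x2 mod 17 = 16^2 - 13 - 5 = 0
y3 = s (x1 - x3) - y1 mod 17 = 16 * (13 - 0) - 4 = 0

P + Q = (0, 0)


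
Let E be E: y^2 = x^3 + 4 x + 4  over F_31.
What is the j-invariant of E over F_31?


Delta = -16(4 a^3 + 27 b^2) mod 31 = 28
-1728 * (4 a)^3 = -1728 * (4*4)^3 mod 31 = 1
j = 1 * 28^(-1) mod 31 = 10

j = 10 (mod 31)


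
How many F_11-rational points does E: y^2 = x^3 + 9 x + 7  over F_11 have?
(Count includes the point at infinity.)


For each x in F_11, count y with y^2 = x^3 + 9 x + 7 mod 11:
  x = 2: RHS = 0, y in [0]  -> 1 point(s)
  x = 5: RHS = 1, y in [1, 10]  -> 2 point(s)
  x = 9: RHS = 3, y in [5, 6]  -> 2 point(s)
Affine points: 5. Add the point at infinity: total = 6.

#E(F_11) = 6


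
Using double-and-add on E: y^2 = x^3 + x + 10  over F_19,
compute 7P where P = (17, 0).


k = 7 = 111_2 (binary, LSB first: 111)
Double-and-add from P = (17, 0):
  bit 0 = 1: acc = O + (17, 0) = (17, 0)
  bit 1 = 1: acc = (17, 0) + O = (17, 0)
  bit 2 = 1: acc = (17, 0) + O = (17, 0)

7P = (17, 0)


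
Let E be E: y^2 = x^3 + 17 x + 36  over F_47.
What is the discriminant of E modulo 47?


4 a^3 + 27 b^2 = 4*17^3 + 27*36^2 = 19652 + 34992 = 54644
Delta = -16 * (54644) = -874304
Delta mod 47 = 37

Delta = 37 (mod 47)


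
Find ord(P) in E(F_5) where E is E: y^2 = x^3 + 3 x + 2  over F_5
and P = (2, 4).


Compute successive multiples of P until we hit O:
  1P = (2, 4)
  2P = (1, 1)
  3P = (1, 4)
  4P = (2, 1)
  5P = O

ord(P) = 5


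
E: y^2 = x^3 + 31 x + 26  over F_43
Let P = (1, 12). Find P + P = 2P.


Doubling: s = (3 x1^2 + a) / (2 y1)
s = (3*1^2 + 31) / (2*12) mod 43 = 5
x3 = s^2 - 2 x1 mod 43 = 5^2 - 2*1 = 23
y3 = s (x1 - x3) - y1 mod 43 = 5 * (1 - 23) - 12 = 7

2P = (23, 7)


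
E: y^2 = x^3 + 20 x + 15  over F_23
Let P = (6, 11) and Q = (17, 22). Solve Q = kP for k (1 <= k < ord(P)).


Enumerate multiples of P until we hit Q = (17, 22):
  1P = (6, 11)
  2P = (19, 20)
  3P = (11, 5)
  4P = (1, 6)
  5P = (17, 1)
  6P = (9, 21)
  7P = (14, 16)
  8P = (21, 17)
  9P = (21, 6)
  10P = (14, 7)
  11P = (9, 2)
  12P = (17, 22)
Match found at i = 12.

k = 12


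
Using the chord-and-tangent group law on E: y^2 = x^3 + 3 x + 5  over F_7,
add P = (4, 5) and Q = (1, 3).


P != Q, so use the chord formula.
s = (y2 - y1) / (x2 - x1) = (5) / (4) mod 7 = 3
x3 = s^2 - x1 - x2 mod 7 = 3^2 - 4 - 1 = 4
y3 = s (x1 - x3) - y1 mod 7 = 3 * (4 - 4) - 5 = 2

P + Q = (4, 2)


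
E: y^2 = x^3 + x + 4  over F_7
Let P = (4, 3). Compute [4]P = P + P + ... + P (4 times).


k = 4 = 100_2 (binary, LSB first: 001)
Double-and-add from P = (4, 3):
  bit 0 = 0: acc unchanged = O
  bit 1 = 0: acc unchanged = O
  bit 2 = 1: acc = O + (4, 4) = (4, 4)

4P = (4, 4)


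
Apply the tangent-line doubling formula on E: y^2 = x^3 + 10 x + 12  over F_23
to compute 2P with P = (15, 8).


Doubling: s = (3 x1^2 + a) / (2 y1)
s = (3*15^2 + 10) / (2*8) mod 23 = 4
x3 = s^2 - 2 x1 mod 23 = 4^2 - 2*15 = 9
y3 = s (x1 - x3) - y1 mod 23 = 4 * (15 - 9) - 8 = 16

2P = (9, 16)


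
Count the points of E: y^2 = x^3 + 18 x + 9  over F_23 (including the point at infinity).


For each x in F_23, count y with y^2 = x^3 + 18 x + 9 mod 23:
  x = 0: RHS = 9, y in [3, 20]  -> 2 point(s)
  x = 7: RHS = 18, y in [8, 15]  -> 2 point(s)
  x = 9: RHS = 3, y in [7, 16]  -> 2 point(s)
  x = 10: RHS = 16, y in [4, 19]  -> 2 point(s)
  x = 13: RHS = 2, y in [5, 18]  -> 2 point(s)
  x = 16: RHS = 0, y in [0]  -> 1 point(s)
  x = 18: RHS = 1, y in [1, 22]  -> 2 point(s)
  x = 22: RHS = 13, y in [6, 17]  -> 2 point(s)
Affine points: 15. Add the point at infinity: total = 16.

#E(F_23) = 16


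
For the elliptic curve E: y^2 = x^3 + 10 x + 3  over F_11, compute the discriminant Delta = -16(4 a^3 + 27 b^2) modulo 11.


4 a^3 + 27 b^2 = 4*10^3 + 27*3^2 = 4000 + 243 = 4243
Delta = -16 * (4243) = -67888
Delta mod 11 = 4

Delta = 4 (mod 11)


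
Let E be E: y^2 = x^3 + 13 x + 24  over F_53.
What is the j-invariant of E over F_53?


Delta = -16(4 a^3 + 27 b^2) mod 53 = 4
-1728 * (4 a)^3 = -1728 * (4*13)^3 mod 53 = 32
j = 32 * 4^(-1) mod 53 = 8

j = 8 (mod 53)


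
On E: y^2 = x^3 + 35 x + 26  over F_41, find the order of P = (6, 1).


Compute successive multiples of P until we hit O:
  1P = (6, 1)
  2P = (6, 40)
  3P = O

ord(P) = 3


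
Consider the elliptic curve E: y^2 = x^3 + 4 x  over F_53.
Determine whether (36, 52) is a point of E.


Check whether y^2 = x^3 + 4 x + 0 (mod 53) for (x, y) = (36, 52).
LHS: y^2 = 52^2 mod 53 = 1
RHS: x^3 + 4 x + 0 = 36^3 + 4*36 + 0 mod 53 = 1
LHS = RHS

Yes, on the curve


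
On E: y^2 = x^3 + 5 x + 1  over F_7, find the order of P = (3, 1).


Compute successive multiples of P until we hit O:
  1P = (3, 1)
  2P = (5, 2)
  3P = (1, 0)
  4P = (5, 5)
  5P = (3, 6)
  6P = O

ord(P) = 6


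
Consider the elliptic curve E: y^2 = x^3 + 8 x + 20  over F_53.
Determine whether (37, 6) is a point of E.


Check whether y^2 = x^3 + 8 x + 20 (mod 53) for (x, y) = (37, 6).
LHS: y^2 = 6^2 mod 53 = 36
RHS: x^3 + 8 x + 20 = 37^3 + 8*37 + 20 mod 53 = 36
LHS = RHS

Yes, on the curve


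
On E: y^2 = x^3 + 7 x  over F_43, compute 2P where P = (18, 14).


Doubling: s = (3 x1^2 + a) / (2 y1)
s = (3*18^2 + 7) / (2*14) mod 43 = 15
x3 = s^2 - 2 x1 mod 43 = 15^2 - 2*18 = 17
y3 = s (x1 - x3) - y1 mod 43 = 15 * (18 - 17) - 14 = 1

2P = (17, 1)


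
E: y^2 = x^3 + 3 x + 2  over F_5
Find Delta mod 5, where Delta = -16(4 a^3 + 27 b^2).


4 a^3 + 27 b^2 = 4*3^3 + 27*2^2 = 108 + 108 = 216
Delta = -16 * (216) = -3456
Delta mod 5 = 4

Delta = 4 (mod 5)


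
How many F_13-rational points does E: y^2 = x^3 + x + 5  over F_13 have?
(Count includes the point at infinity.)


For each x in F_13, count y with y^2 = x^3 + 1 x + 5 mod 13:
  x = 3: RHS = 9, y in [3, 10]  -> 2 point(s)
  x = 7: RHS = 4, y in [2, 11]  -> 2 point(s)
  x = 10: RHS = 1, y in [1, 12]  -> 2 point(s)
  x = 12: RHS = 3, y in [4, 9]  -> 2 point(s)
Affine points: 8. Add the point at infinity: total = 9.

#E(F_13) = 9


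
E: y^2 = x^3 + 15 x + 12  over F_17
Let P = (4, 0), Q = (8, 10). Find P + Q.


P != Q, so use the chord formula.
s = (y2 - y1) / (x2 - x1) = (10) / (4) mod 17 = 11
x3 = s^2 - x1 - x2 mod 17 = 11^2 - 4 - 8 = 7
y3 = s (x1 - x3) - y1 mod 17 = 11 * (4 - 7) - 0 = 1

P + Q = (7, 1)


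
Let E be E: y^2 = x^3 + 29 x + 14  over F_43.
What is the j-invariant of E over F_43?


Delta = -16(4 a^3 + 27 b^2) mod 43 = 42
-1728 * (4 a)^3 = -1728 * (4*29)^3 mod 43 = 32
j = 32 * 42^(-1) mod 43 = 11

j = 11 (mod 43)


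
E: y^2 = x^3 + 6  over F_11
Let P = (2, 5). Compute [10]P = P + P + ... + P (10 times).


k = 10 = 1010_2 (binary, LSB first: 0101)
Double-and-add from P = (2, 5):
  bit 0 = 0: acc unchanged = O
  bit 1 = 1: acc = O + (8, 1) = (8, 1)
  bit 2 = 0: acc unchanged = (8, 1)
  bit 3 = 1: acc = (8, 1) + (4, 2) = (8, 10)

10P = (8, 10)


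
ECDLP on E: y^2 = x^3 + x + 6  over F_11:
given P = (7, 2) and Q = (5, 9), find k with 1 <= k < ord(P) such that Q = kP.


Enumerate multiples of P until we hit Q = (5, 9):
  1P = (7, 2)
  2P = (2, 7)
  3P = (3, 5)
  4P = (5, 2)
  5P = (10, 9)
  6P = (8, 3)
  7P = (8, 8)
  8P = (10, 2)
  9P = (5, 9)
Match found at i = 9.

k = 9


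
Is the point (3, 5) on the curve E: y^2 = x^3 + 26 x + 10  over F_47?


Check whether y^2 = x^3 + 26 x + 10 (mod 47) for (x, y) = (3, 5).
LHS: y^2 = 5^2 mod 47 = 25
RHS: x^3 + 26 x + 10 = 3^3 + 26*3 + 10 mod 47 = 21
LHS != RHS

No, not on the curve


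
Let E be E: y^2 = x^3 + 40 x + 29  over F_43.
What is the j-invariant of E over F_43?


Delta = -16(4 a^3 + 27 b^2) mod 43 = 3
-1728 * (4 a)^3 = -1728 * (4*40)^3 mod 43 = 21
j = 21 * 3^(-1) mod 43 = 7

j = 7 (mod 43)


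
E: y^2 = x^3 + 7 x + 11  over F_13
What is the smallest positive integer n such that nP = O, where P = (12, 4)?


Compute successive multiples of P until we hit O:
  1P = (12, 4)
  2P = (6, 10)
  3P = (9, 6)
  4P = (4, 8)
  5P = (7, 0)
  6P = (4, 5)
  7P = (9, 7)
  8P = (6, 3)
  ... (continuing to 10P)
  10P = O

ord(P) = 10


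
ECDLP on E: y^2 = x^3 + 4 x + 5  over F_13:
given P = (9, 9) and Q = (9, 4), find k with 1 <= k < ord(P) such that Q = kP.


Enumerate multiples of P until we hit Q = (9, 4):
  1P = (9, 9)
  2P = (8, 4)
  3P = (8, 9)
  4P = (9, 4)
Match found at i = 4.

k = 4


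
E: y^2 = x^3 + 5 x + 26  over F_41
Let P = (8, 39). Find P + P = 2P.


Doubling: s = (3 x1^2 + a) / (2 y1)
s = (3*8^2 + 5) / (2*39) mod 41 = 2
x3 = s^2 - 2 x1 mod 41 = 2^2 - 2*8 = 29
y3 = s (x1 - x3) - y1 mod 41 = 2 * (8 - 29) - 39 = 1

2P = (29, 1)


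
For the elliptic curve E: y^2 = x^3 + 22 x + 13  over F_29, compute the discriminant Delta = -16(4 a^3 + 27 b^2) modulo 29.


4 a^3 + 27 b^2 = 4*22^3 + 27*13^2 = 42592 + 4563 = 47155
Delta = -16 * (47155) = -754480
Delta mod 29 = 13

Delta = 13 (mod 29)


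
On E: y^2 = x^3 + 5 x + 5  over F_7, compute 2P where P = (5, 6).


k = 2 = 10_2 (binary, LSB first: 01)
Double-and-add from P = (5, 6):
  bit 0 = 0: acc unchanged = O
  bit 1 = 1: acc = O + (1, 2) = (1, 2)

2P = (1, 2)


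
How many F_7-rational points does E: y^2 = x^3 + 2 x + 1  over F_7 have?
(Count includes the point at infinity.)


For each x in F_7, count y with y^2 = x^3 + 2 x + 1 mod 7:
  x = 0: RHS = 1, y in [1, 6]  -> 2 point(s)
  x = 1: RHS = 4, y in [2, 5]  -> 2 point(s)
Affine points: 4. Add the point at infinity: total = 5.

#E(F_7) = 5


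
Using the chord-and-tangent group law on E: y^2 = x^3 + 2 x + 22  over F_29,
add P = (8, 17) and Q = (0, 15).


P != Q, so use the chord formula.
s = (y2 - y1) / (x2 - x1) = (27) / (21) mod 29 = 22
x3 = s^2 - x1 - x2 mod 29 = 22^2 - 8 - 0 = 12
y3 = s (x1 - x3) - y1 mod 29 = 22 * (8 - 12) - 17 = 11

P + Q = (12, 11)


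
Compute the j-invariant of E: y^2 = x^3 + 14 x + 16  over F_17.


Delta = -16(4 a^3 + 27 b^2) mod 17 = 4
-1728 * (4 a)^3 = -1728 * (4*14)^3 mod 17 = 2
j = 2 * 4^(-1) mod 17 = 9

j = 9 (mod 17)


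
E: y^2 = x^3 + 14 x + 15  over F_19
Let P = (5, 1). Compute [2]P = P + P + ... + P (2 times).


k = 2 = 10_2 (binary, LSB first: 01)
Double-and-add from P = (5, 1):
  bit 0 = 0: acc unchanged = O
  bit 1 = 1: acc = O + (18, 0) = (18, 0)

2P = (18, 0)


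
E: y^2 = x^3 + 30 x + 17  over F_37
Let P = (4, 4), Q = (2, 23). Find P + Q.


P != Q, so use the chord formula.
s = (y2 - y1) / (x2 - x1) = (19) / (35) mod 37 = 9
x3 = s^2 - x1 - x2 mod 37 = 9^2 - 4 - 2 = 1
y3 = s (x1 - x3) - y1 mod 37 = 9 * (4 - 1) - 4 = 23

P + Q = (1, 23)


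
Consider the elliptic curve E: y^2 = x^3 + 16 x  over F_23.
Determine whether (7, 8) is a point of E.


Check whether y^2 = x^3 + 16 x + 0 (mod 23) for (x, y) = (7, 8).
LHS: y^2 = 8^2 mod 23 = 18
RHS: x^3 + 16 x + 0 = 7^3 + 16*7 + 0 mod 23 = 18
LHS = RHS

Yes, on the curve


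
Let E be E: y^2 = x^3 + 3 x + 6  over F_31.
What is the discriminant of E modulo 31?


4 a^3 + 27 b^2 = 4*3^3 + 27*6^2 = 108 + 972 = 1080
Delta = -16 * (1080) = -17280
Delta mod 31 = 18

Delta = 18 (mod 31)


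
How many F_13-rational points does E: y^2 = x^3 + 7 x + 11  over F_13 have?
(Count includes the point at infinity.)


For each x in F_13, count y with y^2 = x^3 + 7 x + 11 mod 13:
  x = 4: RHS = 12, y in [5, 8]  -> 2 point(s)
  x = 6: RHS = 9, y in [3, 10]  -> 2 point(s)
  x = 7: RHS = 0, y in [0]  -> 1 point(s)
  x = 9: RHS = 10, y in [6, 7]  -> 2 point(s)
  x = 12: RHS = 3, y in [4, 9]  -> 2 point(s)
Affine points: 9. Add the point at infinity: total = 10.

#E(F_13) = 10


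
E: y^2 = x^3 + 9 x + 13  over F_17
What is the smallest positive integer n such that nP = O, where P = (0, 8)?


Compute successive multiples of P until we hit O:
  1P = (0, 8)
  2P = (13, 7)
  3P = (3, 4)
  4P = (12, 8)
  5P = (5, 9)
  6P = (10, 7)
  7P = (15, 2)
  8P = (11, 10)
  ... (continuing to 19P)
  19P = O

ord(P) = 19


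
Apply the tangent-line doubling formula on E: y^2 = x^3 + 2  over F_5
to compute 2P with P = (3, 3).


Doubling: s = (3 x1^2 + a) / (2 y1)
s = (3*3^2 + 0) / (2*3) mod 5 = 2
x3 = s^2 - 2 x1 mod 5 = 2^2 - 2*3 = 3
y3 = s (x1 - x3) - y1 mod 5 = 2 * (3 - 3) - 3 = 2

2P = (3, 2)


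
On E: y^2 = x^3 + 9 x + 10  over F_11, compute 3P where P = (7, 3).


k = 3 = 11_2 (binary, LSB first: 11)
Double-and-add from P = (7, 3):
  bit 0 = 1: acc = O + (7, 3) = (7, 3)
  bit 1 = 1: acc = (7, 3) + (2, 6) = (5, 9)

3P = (5, 9)


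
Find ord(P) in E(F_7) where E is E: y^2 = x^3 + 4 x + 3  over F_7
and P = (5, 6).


Compute successive multiples of P until we hit O:
  1P = (5, 6)
  2P = (5, 1)
  3P = O

ord(P) = 3


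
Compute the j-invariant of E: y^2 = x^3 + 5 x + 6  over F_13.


Delta = -16(4 a^3 + 27 b^2) mod 13 = 4
-1728 * (4 a)^3 = -1728 * (4*5)^3 mod 13 = 5
j = 5 * 4^(-1) mod 13 = 11

j = 11 (mod 13)


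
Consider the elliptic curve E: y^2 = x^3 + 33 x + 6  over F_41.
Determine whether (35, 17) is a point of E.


Check whether y^2 = x^3 + 33 x + 6 (mod 41) for (x, y) = (35, 17).
LHS: y^2 = 17^2 mod 41 = 2
RHS: x^3 + 33 x + 6 = 35^3 + 33*35 + 6 mod 41 = 2
LHS = RHS

Yes, on the curve


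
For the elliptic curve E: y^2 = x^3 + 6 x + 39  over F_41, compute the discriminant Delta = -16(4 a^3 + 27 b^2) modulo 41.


4 a^3 + 27 b^2 = 4*6^3 + 27*39^2 = 864 + 41067 = 41931
Delta = -16 * (41931) = -670896
Delta mod 41 = 28

Delta = 28 (mod 41)


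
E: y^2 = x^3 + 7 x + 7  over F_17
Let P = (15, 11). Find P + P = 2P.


Doubling: s = (3 x1^2 + a) / (2 y1)
s = (3*15^2 + 7) / (2*11) mod 17 = 14
x3 = s^2 - 2 x1 mod 17 = 14^2 - 2*15 = 13
y3 = s (x1 - x3) - y1 mod 17 = 14 * (15 - 13) - 11 = 0

2P = (13, 0)


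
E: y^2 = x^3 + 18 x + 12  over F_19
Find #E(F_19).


For each x in F_19, count y with y^2 = x^3 + 18 x + 12 mod 19:
  x = 3: RHS = 17, y in [6, 13]  -> 2 point(s)
  x = 7: RHS = 6, y in [5, 14]  -> 2 point(s)
  x = 13: RHS = 11, y in [7, 12]  -> 2 point(s)
  x = 14: RHS = 6, y in [5, 14]  -> 2 point(s)
  x = 15: RHS = 9, y in [3, 16]  -> 2 point(s)
  x = 16: RHS = 7, y in [8, 11]  -> 2 point(s)
  x = 17: RHS = 6, y in [5, 14]  -> 2 point(s)
Affine points: 14. Add the point at infinity: total = 15.

#E(F_19) = 15


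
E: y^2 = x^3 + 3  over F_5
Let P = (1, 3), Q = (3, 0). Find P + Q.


P != Q, so use the chord formula.
s = (y2 - y1) / (x2 - x1) = (2) / (2) mod 5 = 1
x3 = s^2 - x1 - x2 mod 5 = 1^2 - 1 - 3 = 2
y3 = s (x1 - x3) - y1 mod 5 = 1 * (1 - 2) - 3 = 1

P + Q = (2, 1)


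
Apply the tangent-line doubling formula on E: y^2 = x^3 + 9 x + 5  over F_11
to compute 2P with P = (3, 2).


Doubling: s = (3 x1^2 + a) / (2 y1)
s = (3*3^2 + 9) / (2*2) mod 11 = 9
x3 = s^2 - 2 x1 mod 11 = 9^2 - 2*3 = 9
y3 = s (x1 - x3) - y1 mod 11 = 9 * (3 - 9) - 2 = 10

2P = (9, 10)


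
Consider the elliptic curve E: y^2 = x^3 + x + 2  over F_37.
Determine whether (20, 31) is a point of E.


Check whether y^2 = x^3 + 1 x + 2 (mod 37) for (x, y) = (20, 31).
LHS: y^2 = 31^2 mod 37 = 36
RHS: x^3 + 1 x + 2 = 20^3 + 1*20 + 2 mod 37 = 30
LHS != RHS

No, not on the curve


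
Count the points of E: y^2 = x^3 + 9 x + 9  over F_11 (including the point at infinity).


For each x in F_11, count y with y^2 = x^3 + 9 x + 9 mod 11:
  x = 0: RHS = 9, y in [3, 8]  -> 2 point(s)
  x = 5: RHS = 3, y in [5, 6]  -> 2 point(s)
  x = 6: RHS = 4, y in [2, 9]  -> 2 point(s)
  x = 9: RHS = 5, y in [4, 7]  -> 2 point(s)
Affine points: 8. Add the point at infinity: total = 9.

#E(F_11) = 9


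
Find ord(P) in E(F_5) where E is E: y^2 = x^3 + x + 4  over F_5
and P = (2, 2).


Compute successive multiples of P until we hit O:
  1P = (2, 2)
  2P = (0, 2)
  3P = (3, 3)
  4P = (1, 4)
  5P = (1, 1)
  6P = (3, 2)
  7P = (0, 3)
  8P = (2, 3)
  ... (continuing to 9P)
  9P = O

ord(P) = 9


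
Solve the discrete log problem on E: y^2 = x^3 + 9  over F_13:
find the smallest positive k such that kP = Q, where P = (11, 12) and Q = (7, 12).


Enumerate multiples of P until we hit Q = (7, 12):
  1P = (11, 12)
  2P = (1, 6)
  3P = (5, 2)
  4P = (7, 12)
Match found at i = 4.

k = 4


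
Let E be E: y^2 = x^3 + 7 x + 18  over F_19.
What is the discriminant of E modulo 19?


4 a^3 + 27 b^2 = 4*7^3 + 27*18^2 = 1372 + 8748 = 10120
Delta = -16 * (10120) = -161920
Delta mod 19 = 17

Delta = 17 (mod 19)


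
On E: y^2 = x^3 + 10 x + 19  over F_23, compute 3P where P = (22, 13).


k = 3 = 11_2 (binary, LSB first: 11)
Double-and-add from P = (22, 13):
  bit 0 = 1: acc = O + (22, 13) = (22, 13)
  bit 1 = 1: acc = (22, 13) + (8, 17) = (2, 1)

3P = (2, 1)


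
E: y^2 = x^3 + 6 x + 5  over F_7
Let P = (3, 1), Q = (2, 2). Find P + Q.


P != Q, so use the chord formula.
s = (y2 - y1) / (x2 - x1) = (1) / (6) mod 7 = 6
x3 = s^2 - x1 - x2 mod 7 = 6^2 - 3 - 2 = 3
y3 = s (x1 - x3) - y1 mod 7 = 6 * (3 - 3) - 1 = 6

P + Q = (3, 6)


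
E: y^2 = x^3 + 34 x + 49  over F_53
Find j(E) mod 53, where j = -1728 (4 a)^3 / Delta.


Delta = -16(4 a^3 + 27 b^2) mod 53 = 8
-1728 * (4 a)^3 = -1728 * (4*34)^3 mod 53 = 6
j = 6 * 8^(-1) mod 53 = 14

j = 14 (mod 53)


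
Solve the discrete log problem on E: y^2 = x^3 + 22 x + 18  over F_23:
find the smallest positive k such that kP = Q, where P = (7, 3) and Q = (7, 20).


Enumerate multiples of P until we hit Q = (7, 20):
  1P = (7, 3)
  2P = (21, 9)
  3P = (21, 14)
  4P = (7, 20)
Match found at i = 4.

k = 4


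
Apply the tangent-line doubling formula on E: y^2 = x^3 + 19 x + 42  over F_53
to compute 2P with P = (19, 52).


Doubling: s = (3 x1^2 + a) / (2 y1)
s = (3*19^2 + 19) / (2*52) mod 53 = 32
x3 = s^2 - 2 x1 mod 53 = 32^2 - 2*19 = 32
y3 = s (x1 - x3) - y1 mod 53 = 32 * (19 - 32) - 52 = 9

2P = (32, 9)


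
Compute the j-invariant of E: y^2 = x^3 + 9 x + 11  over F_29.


Delta = -16(4 a^3 + 27 b^2) mod 29 = 20
-1728 * (4 a)^3 = -1728 * (4*9)^3 mod 29 = 27
j = 27 * 20^(-1) mod 29 = 26

j = 26 (mod 29)


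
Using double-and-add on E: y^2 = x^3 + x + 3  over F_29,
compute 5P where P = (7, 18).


k = 5 = 101_2 (binary, LSB first: 101)
Double-and-add from P = (7, 18):
  bit 0 = 1: acc = O + (7, 18) = (7, 18)
  bit 1 = 0: acc unchanged = (7, 18)
  bit 2 = 1: acc = (7, 18) + (8, 28) = (27, 14)

5P = (27, 14)


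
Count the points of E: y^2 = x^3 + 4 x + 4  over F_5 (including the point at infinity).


For each x in F_5, count y with y^2 = x^3 + 4 x + 4 mod 5:
  x = 0: RHS = 4, y in [2, 3]  -> 2 point(s)
  x = 1: RHS = 4, y in [2, 3]  -> 2 point(s)
  x = 2: RHS = 0, y in [0]  -> 1 point(s)
  x = 4: RHS = 4, y in [2, 3]  -> 2 point(s)
Affine points: 7. Add the point at infinity: total = 8.

#E(F_5) = 8


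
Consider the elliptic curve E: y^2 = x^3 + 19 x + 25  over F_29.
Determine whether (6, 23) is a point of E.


Check whether y^2 = x^3 + 19 x + 25 (mod 29) for (x, y) = (6, 23).
LHS: y^2 = 23^2 mod 29 = 7
RHS: x^3 + 19 x + 25 = 6^3 + 19*6 + 25 mod 29 = 7
LHS = RHS

Yes, on the curve


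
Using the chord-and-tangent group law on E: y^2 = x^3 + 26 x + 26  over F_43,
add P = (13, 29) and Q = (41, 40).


P != Q, so use the chord formula.
s = (y2 - y1) / (x2 - x1) = (11) / (28) mod 43 = 5
x3 = s^2 - x1 - x2 mod 43 = 5^2 - 13 - 41 = 14
y3 = s (x1 - x3) - y1 mod 43 = 5 * (13 - 14) - 29 = 9

P + Q = (14, 9)


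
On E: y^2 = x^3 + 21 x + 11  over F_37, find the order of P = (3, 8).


Compute successive multiples of P until we hit O:
  1P = (3, 8)
  2P = (3, 29)
  3P = O

ord(P) = 3


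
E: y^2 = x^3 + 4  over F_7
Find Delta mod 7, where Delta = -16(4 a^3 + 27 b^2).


4 a^3 + 27 b^2 = 4*0^3 + 27*4^2 = 0 + 432 = 432
Delta = -16 * (432) = -6912
Delta mod 7 = 4

Delta = 4 (mod 7)


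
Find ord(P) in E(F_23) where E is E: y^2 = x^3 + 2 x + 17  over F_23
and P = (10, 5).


Compute successive multiples of P until we hit O:
  1P = (10, 5)
  2P = (7, 12)
  3P = (14, 12)
  4P = (15, 15)
  5P = (2, 11)
  6P = (13, 3)
  7P = (3, 21)
  8P = (11, 17)
  ... (continuing to 19P)
  19P = O

ord(P) = 19


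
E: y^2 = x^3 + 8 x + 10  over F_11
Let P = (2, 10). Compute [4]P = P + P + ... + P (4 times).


k = 4 = 100_2 (binary, LSB first: 001)
Double-and-add from P = (2, 10):
  bit 0 = 0: acc unchanged = O
  bit 1 = 0: acc unchanged = O
  bit 2 = 1: acc = O + (10, 1) = (10, 1)

4P = (10, 1)


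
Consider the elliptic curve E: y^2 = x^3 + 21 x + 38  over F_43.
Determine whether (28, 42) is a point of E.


Check whether y^2 = x^3 + 21 x + 38 (mod 43) for (x, y) = (28, 42).
LHS: y^2 = 42^2 mod 43 = 1
RHS: x^3 + 21 x + 38 = 28^3 + 21*28 + 38 mod 43 = 3
LHS != RHS

No, not on the curve


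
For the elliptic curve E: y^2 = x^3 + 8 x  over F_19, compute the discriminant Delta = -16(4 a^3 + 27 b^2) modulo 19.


4 a^3 + 27 b^2 = 4*8^3 + 27*0^2 = 2048 + 0 = 2048
Delta = -16 * (2048) = -32768
Delta mod 19 = 7

Delta = 7 (mod 19)


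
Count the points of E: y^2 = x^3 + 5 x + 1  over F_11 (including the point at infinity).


For each x in F_11, count y with y^2 = x^3 + 5 x + 1 mod 11:
  x = 0: RHS = 1, y in [1, 10]  -> 2 point(s)
  x = 6: RHS = 5, y in [4, 7]  -> 2 point(s)
  x = 7: RHS = 5, y in [4, 7]  -> 2 point(s)
  x = 8: RHS = 3, y in [5, 6]  -> 2 point(s)
  x = 9: RHS = 5, y in [4, 7]  -> 2 point(s)
Affine points: 10. Add the point at infinity: total = 11.

#E(F_11) = 11


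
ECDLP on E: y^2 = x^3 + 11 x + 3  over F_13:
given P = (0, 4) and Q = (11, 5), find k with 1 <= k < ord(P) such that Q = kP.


Enumerate multiples of P until we hit Q = (11, 5):
  1P = (0, 4)
  2P = (9, 8)
  3P = (5, 1)
  4P = (12, 11)
  5P = (11, 8)
  6P = (6, 8)
  7P = (6, 5)
  8P = (11, 5)
Match found at i = 8.

k = 8


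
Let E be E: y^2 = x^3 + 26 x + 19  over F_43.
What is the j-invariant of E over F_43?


Delta = -16(4 a^3 + 27 b^2) mod 43 = 25
-1728 * (4 a)^3 = -1728 * (4*26)^3 mod 43 = 42
j = 42 * 25^(-1) mod 43 = 12

j = 12 (mod 43)


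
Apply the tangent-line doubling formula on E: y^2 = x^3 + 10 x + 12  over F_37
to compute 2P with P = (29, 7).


Doubling: s = (3 x1^2 + a) / (2 y1)
s = (3*29^2 + 10) / (2*7) mod 37 = 25
x3 = s^2 - 2 x1 mod 37 = 25^2 - 2*29 = 12
y3 = s (x1 - x3) - y1 mod 37 = 25 * (29 - 12) - 7 = 11

2P = (12, 11)


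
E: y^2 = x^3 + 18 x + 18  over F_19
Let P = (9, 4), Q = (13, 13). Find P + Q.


P != Q, so use the chord formula.
s = (y2 - y1) / (x2 - x1) = (9) / (4) mod 19 = 7
x3 = s^2 - x1 - x2 mod 19 = 7^2 - 9 - 13 = 8
y3 = s (x1 - x3) - y1 mod 19 = 7 * (9 - 8) - 4 = 3

P + Q = (8, 3)


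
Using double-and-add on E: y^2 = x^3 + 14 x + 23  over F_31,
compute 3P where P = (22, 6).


k = 3 = 11_2 (binary, LSB first: 11)
Double-and-add from P = (22, 6):
  bit 0 = 1: acc = O + (22, 6) = (22, 6)
  bit 1 = 1: acc = (22, 6) + (5, 30) = (12, 20)

3P = (12, 20)


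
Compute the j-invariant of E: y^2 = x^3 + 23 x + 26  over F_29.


Delta = -16(4 a^3 + 27 b^2) mod 29 = 18
-1728 * (4 a)^3 = -1728 * (4*23)^3 mod 29 = 21
j = 21 * 18^(-1) mod 29 = 6

j = 6 (mod 29)


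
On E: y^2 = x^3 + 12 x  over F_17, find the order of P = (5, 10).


Compute successive multiples of P until we hit O:
  1P = (5, 10)
  2P = (15, 6)
  3P = (6, 4)
  4P = (8, 8)
  5P = (12, 6)
  6P = (9, 2)
  7P = (7, 11)
  8P = (1, 9)
  ... (continuing to 26P)
  26P = O

ord(P) = 26


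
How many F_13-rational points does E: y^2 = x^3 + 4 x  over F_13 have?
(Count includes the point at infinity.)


For each x in F_13, count y with y^2 = x^3 + 4 x + 0 mod 13:
  x = 0: RHS = 0, y in [0]  -> 1 point(s)
  x = 2: RHS = 3, y in [4, 9]  -> 2 point(s)
  x = 3: RHS = 0, y in [0]  -> 1 point(s)
  x = 10: RHS = 0, y in [0]  -> 1 point(s)
  x = 11: RHS = 10, y in [6, 7]  -> 2 point(s)
Affine points: 7. Add the point at infinity: total = 8.

#E(F_13) = 8


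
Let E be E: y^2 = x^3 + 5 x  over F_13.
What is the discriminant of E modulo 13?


4 a^3 + 27 b^2 = 4*5^3 + 27*0^2 = 500 + 0 = 500
Delta = -16 * (500) = -8000
Delta mod 13 = 8

Delta = 8 (mod 13)


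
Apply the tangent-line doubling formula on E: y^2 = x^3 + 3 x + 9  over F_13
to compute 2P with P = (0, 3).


Doubling: s = (3 x1^2 + a) / (2 y1)
s = (3*0^2 + 3) / (2*3) mod 13 = 7
x3 = s^2 - 2 x1 mod 13 = 7^2 - 2*0 = 10
y3 = s (x1 - x3) - y1 mod 13 = 7 * (0 - 10) - 3 = 5

2P = (10, 5)


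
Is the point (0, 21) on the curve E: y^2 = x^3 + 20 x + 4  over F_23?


Check whether y^2 = x^3 + 20 x + 4 (mod 23) for (x, y) = (0, 21).
LHS: y^2 = 21^2 mod 23 = 4
RHS: x^3 + 20 x + 4 = 0^3 + 20*0 + 4 mod 23 = 4
LHS = RHS

Yes, on the curve


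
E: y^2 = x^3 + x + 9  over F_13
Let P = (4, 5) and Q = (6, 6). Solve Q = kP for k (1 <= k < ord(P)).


Enumerate multiples of P until we hit Q = (6, 6):
  1P = (4, 5)
  2P = (6, 6)
Match found at i = 2.

k = 2


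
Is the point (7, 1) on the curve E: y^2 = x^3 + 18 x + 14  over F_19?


Check whether y^2 = x^3 + 18 x + 14 (mod 19) for (x, y) = (7, 1).
LHS: y^2 = 1^2 mod 19 = 1
RHS: x^3 + 18 x + 14 = 7^3 + 18*7 + 14 mod 19 = 8
LHS != RHS

No, not on the curve


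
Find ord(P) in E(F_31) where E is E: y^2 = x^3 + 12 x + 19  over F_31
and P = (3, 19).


Compute successive multiples of P until we hit O:
  1P = (3, 19)
  2P = (1, 1)
  3P = (15, 28)
  4P = (0, 22)
  5P = (29, 7)
  6P = (6, 11)
  7P = (5, 7)
  8P = (28, 7)
  ... (continuing to 20P)
  20P = O

ord(P) = 20


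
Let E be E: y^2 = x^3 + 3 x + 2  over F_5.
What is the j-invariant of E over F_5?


Delta = -16(4 a^3 + 27 b^2) mod 5 = 4
-1728 * (4 a)^3 = -1728 * (4*3)^3 mod 5 = 1
j = 1 * 4^(-1) mod 5 = 4

j = 4 (mod 5)


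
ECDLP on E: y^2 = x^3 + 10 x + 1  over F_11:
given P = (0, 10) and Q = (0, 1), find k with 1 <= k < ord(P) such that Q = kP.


Enumerate multiples of P until we hit Q = (0, 1):
  1P = (0, 10)
  2P = (3, 5)
  3P = (1, 10)
  4P = (10, 1)
  5P = (5, 0)
  6P = (10, 10)
  7P = (1, 1)
  8P = (3, 6)
  9P = (0, 1)
Match found at i = 9.

k = 9


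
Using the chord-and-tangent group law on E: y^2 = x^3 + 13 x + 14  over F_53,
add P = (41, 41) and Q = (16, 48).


P != Q, so use the chord formula.
s = (y2 - y1) / (x2 - x1) = (7) / (28) mod 53 = 40
x3 = s^2 - x1 - x2 mod 53 = 40^2 - 41 - 16 = 6
y3 = s (x1 - x3) - y1 mod 53 = 40 * (41 - 6) - 41 = 34

P + Q = (6, 34)


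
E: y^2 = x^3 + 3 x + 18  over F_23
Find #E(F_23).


For each x in F_23, count y with y^2 = x^3 + 3 x + 18 mod 23:
  x = 0: RHS = 18, y in [8, 15]  -> 2 point(s)
  x = 2: RHS = 9, y in [3, 20]  -> 2 point(s)
  x = 3: RHS = 8, y in [10, 13]  -> 2 point(s)
  x = 4: RHS = 2, y in [5, 18]  -> 2 point(s)
  x = 8: RHS = 2, y in [5, 18]  -> 2 point(s)
  x = 10: RHS = 13, y in [6, 17]  -> 2 point(s)
  x = 11: RHS = 2, y in [5, 18]  -> 2 point(s)
  x = 13: RHS = 0, y in [0]  -> 1 point(s)
  x = 18: RHS = 16, y in [4, 19]  -> 2 point(s)
  x = 21: RHS = 4, y in [2, 21]  -> 2 point(s)
Affine points: 19. Add the point at infinity: total = 20.

#E(F_23) = 20
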